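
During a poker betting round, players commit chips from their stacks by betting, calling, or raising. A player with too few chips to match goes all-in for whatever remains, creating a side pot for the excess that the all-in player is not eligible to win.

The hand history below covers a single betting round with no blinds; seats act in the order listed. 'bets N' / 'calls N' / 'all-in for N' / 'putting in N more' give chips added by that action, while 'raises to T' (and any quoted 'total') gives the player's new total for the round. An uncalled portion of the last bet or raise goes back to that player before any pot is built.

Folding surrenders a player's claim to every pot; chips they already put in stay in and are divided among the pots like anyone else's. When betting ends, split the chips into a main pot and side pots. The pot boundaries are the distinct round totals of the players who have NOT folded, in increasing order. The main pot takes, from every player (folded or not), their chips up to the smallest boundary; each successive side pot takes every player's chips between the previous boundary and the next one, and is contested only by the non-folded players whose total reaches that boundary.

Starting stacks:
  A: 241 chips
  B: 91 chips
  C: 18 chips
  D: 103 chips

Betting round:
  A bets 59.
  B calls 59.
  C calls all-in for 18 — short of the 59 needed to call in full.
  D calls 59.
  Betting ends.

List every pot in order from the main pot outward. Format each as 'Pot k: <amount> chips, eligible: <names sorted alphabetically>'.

Pot 1: 72 chips, eligible: A, B, C, D
Pot 2: 123 chips, eligible: A, B, D

Derivation:
Contributions: A=59, B=59, C=18, D=59
Pot levels (distinct totals of non-folded players): 18, 59
Layer 1-18: 18 each from A, B, C, D = 18*4 = 72 chips; eligible A, B, C, D
Layer 19-59: 41 each from A, B, D = 41*3 = 123 chips; eligible A, B, D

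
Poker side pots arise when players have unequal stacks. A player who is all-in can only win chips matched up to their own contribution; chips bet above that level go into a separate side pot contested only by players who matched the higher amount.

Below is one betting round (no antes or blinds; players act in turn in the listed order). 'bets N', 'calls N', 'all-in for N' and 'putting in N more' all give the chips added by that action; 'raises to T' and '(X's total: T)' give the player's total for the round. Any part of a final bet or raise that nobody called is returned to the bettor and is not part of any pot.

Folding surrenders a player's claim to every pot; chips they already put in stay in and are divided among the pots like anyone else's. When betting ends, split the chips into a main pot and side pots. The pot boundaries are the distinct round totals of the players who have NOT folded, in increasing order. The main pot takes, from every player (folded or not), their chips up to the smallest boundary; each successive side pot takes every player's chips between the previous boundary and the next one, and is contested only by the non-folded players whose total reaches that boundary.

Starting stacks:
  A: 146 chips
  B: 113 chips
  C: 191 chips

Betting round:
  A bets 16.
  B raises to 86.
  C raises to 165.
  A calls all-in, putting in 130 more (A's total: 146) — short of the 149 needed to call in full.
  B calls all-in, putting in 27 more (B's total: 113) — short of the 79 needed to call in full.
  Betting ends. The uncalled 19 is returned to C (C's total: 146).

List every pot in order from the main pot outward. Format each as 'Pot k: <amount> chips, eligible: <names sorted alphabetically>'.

Contributions (after 19 returned to C): A=146, B=113, C=146
Pot levels (distinct totals of non-folded players): 113, 146
Layer 1-113: 113 each from A, B, C = 113*3 = 339 chips; eligible A, B, C
Layer 114-146: 33 each from A, C = 33*2 = 66 chips; eligible A, C

Pot 1: 339 chips, eligible: A, B, C
Pot 2: 66 chips, eligible: A, C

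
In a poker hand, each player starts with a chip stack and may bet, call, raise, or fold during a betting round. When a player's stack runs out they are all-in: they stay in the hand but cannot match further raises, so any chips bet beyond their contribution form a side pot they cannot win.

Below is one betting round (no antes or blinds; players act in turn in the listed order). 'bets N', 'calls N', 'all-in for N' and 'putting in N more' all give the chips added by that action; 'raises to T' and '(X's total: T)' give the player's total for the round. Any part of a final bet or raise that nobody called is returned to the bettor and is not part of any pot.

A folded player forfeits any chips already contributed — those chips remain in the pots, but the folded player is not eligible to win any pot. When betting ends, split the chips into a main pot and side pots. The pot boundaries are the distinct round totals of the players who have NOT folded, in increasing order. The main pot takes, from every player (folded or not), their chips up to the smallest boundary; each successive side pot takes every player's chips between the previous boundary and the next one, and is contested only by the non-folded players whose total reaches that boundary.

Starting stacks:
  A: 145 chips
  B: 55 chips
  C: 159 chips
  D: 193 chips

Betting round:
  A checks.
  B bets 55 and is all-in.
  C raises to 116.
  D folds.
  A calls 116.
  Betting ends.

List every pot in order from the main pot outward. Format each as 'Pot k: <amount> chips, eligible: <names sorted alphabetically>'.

Contributions: A=116, B=55, C=116
Folded: D
Pot levels (distinct totals of non-folded players): 55, 116
Layer 1-55: 55 each from A, B, C = 55*3 = 165 chips; eligible A, B, C
Layer 56-116: 61 each from A, C = 61*2 = 122 chips; eligible A, C

Pot 1: 165 chips, eligible: A, B, C
Pot 2: 122 chips, eligible: A, C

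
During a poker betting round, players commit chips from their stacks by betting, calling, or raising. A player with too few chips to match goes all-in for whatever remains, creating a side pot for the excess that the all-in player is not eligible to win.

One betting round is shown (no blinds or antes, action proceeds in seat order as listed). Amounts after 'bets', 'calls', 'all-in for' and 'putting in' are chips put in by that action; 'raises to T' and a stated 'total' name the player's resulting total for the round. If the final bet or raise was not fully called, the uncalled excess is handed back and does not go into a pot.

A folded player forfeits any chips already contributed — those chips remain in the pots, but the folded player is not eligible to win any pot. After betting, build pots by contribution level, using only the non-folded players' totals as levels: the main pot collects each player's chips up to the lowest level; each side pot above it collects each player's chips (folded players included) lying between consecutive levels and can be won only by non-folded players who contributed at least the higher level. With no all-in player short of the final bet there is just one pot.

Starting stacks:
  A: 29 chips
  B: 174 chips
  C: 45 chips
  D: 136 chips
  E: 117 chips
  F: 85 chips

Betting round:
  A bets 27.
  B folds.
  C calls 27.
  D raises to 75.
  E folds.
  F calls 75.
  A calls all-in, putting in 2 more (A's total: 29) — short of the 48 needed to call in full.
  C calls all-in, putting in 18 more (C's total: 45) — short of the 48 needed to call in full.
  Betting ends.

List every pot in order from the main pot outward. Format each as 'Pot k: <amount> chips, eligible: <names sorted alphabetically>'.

Pot 1: 116 chips, eligible: A, C, D, F
Pot 2: 48 chips, eligible: C, D, F
Pot 3: 60 chips, eligible: D, F

Derivation:
Contributions: A=29, C=45, D=75, F=75
Folded: B, E
Pot levels (distinct totals of non-folded players): 29, 45, 75
Layer 1-29: 29 each from A, C, D, F = 29*4 = 116 chips; eligible A, C, D, F
Layer 30-45: 16 each from C, D, F = 16*3 = 48 chips; eligible C, D, F
Layer 46-75: 30 each from D, F = 30*2 = 60 chips; eligible D, F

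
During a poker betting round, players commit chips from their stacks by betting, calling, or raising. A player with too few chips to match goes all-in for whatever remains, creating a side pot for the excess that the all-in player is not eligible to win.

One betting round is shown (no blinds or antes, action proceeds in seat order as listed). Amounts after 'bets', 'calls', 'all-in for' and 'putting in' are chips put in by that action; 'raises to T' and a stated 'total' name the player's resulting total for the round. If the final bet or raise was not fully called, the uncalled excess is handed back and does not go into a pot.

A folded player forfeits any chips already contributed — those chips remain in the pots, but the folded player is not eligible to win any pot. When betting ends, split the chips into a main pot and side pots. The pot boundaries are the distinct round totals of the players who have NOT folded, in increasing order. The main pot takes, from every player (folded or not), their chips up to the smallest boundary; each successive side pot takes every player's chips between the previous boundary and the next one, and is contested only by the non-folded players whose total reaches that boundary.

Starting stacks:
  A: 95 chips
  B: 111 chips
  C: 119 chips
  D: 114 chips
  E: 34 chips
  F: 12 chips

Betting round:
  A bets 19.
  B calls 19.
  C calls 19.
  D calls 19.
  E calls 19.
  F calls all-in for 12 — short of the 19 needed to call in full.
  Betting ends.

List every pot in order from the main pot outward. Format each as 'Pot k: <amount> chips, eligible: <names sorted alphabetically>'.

Contributions: A=19, B=19, C=19, D=19, E=19, F=12
Pot levels (distinct totals of non-folded players): 12, 19
Layer 1-12: 12 each from A, B, C, D, E, F = 12*6 = 72 chips; eligible A, B, C, D, E, F
Layer 13-19: 7 each from A, B, C, D, E = 7*5 = 35 chips; eligible A, B, C, D, E

Pot 1: 72 chips, eligible: A, B, C, D, E, F
Pot 2: 35 chips, eligible: A, B, C, D, E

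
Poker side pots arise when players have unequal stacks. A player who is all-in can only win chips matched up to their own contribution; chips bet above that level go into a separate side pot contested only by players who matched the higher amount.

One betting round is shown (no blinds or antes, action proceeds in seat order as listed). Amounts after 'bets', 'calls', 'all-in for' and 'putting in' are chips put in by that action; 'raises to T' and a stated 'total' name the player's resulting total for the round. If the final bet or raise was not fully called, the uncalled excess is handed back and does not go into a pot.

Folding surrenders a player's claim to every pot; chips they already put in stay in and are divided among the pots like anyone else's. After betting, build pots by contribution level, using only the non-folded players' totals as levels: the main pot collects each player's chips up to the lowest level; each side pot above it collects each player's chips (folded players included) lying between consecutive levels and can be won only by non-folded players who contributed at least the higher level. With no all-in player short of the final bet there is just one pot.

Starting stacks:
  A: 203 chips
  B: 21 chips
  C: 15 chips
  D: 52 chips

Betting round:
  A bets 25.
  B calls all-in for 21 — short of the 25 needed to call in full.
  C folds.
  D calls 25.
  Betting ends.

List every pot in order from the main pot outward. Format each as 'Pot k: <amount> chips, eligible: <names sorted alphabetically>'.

Pot 1: 63 chips, eligible: A, B, D
Pot 2: 8 chips, eligible: A, D

Derivation:
Contributions: A=25, B=21, D=25
Folded: C
Pot levels (distinct totals of non-folded players): 21, 25
Layer 1-21: 21 each from A, B, D = 21*3 = 63 chips; eligible A, B, D
Layer 22-25: 4 each from A, D = 4*2 = 8 chips; eligible A, D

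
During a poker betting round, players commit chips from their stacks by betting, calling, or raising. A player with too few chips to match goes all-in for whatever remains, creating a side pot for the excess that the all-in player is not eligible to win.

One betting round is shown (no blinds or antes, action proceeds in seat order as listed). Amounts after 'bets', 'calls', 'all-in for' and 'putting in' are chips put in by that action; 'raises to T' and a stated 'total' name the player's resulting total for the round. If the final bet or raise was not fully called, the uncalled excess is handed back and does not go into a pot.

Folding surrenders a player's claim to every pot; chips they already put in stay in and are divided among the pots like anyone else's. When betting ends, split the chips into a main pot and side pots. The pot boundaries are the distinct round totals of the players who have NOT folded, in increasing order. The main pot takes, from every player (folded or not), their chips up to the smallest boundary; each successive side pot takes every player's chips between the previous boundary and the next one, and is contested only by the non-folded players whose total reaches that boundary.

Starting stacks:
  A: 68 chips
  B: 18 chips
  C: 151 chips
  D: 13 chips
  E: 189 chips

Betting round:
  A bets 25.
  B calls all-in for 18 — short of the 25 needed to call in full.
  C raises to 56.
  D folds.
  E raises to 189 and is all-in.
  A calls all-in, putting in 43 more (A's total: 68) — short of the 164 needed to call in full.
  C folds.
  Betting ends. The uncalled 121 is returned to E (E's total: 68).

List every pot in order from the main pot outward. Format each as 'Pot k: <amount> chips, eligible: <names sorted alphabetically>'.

Pot 1: 72 chips, eligible: A, B, E
Pot 2: 138 chips, eligible: A, E

Derivation:
Contributions (after 121 returned to E): A=68, B=18, C=56, E=68
Folded: C, D
Pot levels (distinct totals of non-folded players): 18, 68
Layer 1-18: 18 each from A, B, C, E = 18*4 = 72 chips; eligible A, B, E
Layer 19-68: A 50 + C 38 + E 50 = 138 chips; eligible A, E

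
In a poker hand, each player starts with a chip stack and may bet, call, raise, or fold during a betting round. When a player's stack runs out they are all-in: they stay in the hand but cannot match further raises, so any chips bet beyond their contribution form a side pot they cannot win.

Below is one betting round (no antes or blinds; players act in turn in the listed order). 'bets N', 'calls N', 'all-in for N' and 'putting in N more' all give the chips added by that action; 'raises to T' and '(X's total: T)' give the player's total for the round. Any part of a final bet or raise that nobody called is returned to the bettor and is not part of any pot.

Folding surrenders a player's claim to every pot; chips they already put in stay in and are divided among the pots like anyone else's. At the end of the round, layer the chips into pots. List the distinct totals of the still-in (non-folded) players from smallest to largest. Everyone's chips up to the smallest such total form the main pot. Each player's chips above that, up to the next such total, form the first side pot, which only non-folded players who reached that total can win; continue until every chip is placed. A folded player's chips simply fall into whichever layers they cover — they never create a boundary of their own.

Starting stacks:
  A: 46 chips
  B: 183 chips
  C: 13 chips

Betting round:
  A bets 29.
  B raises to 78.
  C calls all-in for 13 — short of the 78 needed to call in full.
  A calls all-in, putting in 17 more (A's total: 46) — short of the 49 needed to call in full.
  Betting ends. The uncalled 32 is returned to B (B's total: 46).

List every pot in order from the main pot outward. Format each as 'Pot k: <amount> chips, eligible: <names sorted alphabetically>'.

Contributions (after 32 returned to B): A=46, B=46, C=13
Pot levels (distinct totals of non-folded players): 13, 46
Layer 1-13: 13 each from A, B, C = 13*3 = 39 chips; eligible A, B, C
Layer 14-46: 33 each from A, B = 33*2 = 66 chips; eligible A, B

Pot 1: 39 chips, eligible: A, B, C
Pot 2: 66 chips, eligible: A, B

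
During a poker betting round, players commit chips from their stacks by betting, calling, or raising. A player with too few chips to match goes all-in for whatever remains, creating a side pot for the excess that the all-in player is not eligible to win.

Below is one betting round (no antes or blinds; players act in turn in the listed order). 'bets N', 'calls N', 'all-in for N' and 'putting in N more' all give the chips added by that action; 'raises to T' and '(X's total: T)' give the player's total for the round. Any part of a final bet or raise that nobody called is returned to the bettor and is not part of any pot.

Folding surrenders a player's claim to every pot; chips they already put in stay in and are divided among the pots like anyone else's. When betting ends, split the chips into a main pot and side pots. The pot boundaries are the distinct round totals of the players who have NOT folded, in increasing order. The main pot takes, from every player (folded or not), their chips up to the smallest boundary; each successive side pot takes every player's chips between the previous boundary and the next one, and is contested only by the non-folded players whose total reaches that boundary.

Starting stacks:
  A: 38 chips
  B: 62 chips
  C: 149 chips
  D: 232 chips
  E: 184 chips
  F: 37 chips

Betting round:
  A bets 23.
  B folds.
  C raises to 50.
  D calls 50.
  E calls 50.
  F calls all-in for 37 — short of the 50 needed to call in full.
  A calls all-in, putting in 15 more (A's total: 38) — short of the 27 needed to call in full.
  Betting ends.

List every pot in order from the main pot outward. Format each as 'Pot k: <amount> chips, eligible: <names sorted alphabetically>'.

Contributions: A=38, C=50, D=50, E=50, F=37
Folded: B
Pot levels (distinct totals of non-folded players): 37, 38, 50
Layer 1-37: 37 each from A, C, D, E, F = 37*5 = 185 chips; eligible A, C, D, E, F
Layer 38-38: 1 each from A, C, D, E = 1*4 = 4 chips; eligible A, C, D, E
Layer 39-50: 12 each from C, D, E = 12*3 = 36 chips; eligible C, D, E

Pot 1: 185 chips, eligible: A, C, D, E, F
Pot 2: 4 chips, eligible: A, C, D, E
Pot 3: 36 chips, eligible: C, D, E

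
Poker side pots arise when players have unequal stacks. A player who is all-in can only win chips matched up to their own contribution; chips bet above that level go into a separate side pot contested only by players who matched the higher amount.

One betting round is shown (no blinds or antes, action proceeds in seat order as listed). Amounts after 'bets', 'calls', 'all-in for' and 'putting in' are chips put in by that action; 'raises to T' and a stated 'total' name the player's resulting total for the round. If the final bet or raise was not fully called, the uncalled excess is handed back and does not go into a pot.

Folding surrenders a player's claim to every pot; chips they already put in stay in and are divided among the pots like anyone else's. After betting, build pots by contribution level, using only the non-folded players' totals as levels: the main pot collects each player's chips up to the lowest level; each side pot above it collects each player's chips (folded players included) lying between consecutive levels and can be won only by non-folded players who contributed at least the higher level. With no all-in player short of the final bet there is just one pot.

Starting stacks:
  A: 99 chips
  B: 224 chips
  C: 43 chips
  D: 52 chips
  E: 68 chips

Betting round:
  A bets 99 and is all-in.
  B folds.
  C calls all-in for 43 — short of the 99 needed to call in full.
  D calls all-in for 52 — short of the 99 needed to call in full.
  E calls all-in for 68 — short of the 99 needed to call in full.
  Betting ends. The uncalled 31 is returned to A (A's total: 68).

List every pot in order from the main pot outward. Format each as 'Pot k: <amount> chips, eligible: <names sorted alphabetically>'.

Pot 1: 172 chips, eligible: A, C, D, E
Pot 2: 27 chips, eligible: A, D, E
Pot 3: 32 chips, eligible: A, E

Derivation:
Contributions (after 31 returned to A): A=68, C=43, D=52, E=68
Folded: B
Pot levels (distinct totals of non-folded players): 43, 52, 68
Layer 1-43: 43 each from A, C, D, E = 43*4 = 172 chips; eligible A, C, D, E
Layer 44-52: 9 each from A, D, E = 9*3 = 27 chips; eligible A, D, E
Layer 53-68: 16 each from A, E = 16*2 = 32 chips; eligible A, E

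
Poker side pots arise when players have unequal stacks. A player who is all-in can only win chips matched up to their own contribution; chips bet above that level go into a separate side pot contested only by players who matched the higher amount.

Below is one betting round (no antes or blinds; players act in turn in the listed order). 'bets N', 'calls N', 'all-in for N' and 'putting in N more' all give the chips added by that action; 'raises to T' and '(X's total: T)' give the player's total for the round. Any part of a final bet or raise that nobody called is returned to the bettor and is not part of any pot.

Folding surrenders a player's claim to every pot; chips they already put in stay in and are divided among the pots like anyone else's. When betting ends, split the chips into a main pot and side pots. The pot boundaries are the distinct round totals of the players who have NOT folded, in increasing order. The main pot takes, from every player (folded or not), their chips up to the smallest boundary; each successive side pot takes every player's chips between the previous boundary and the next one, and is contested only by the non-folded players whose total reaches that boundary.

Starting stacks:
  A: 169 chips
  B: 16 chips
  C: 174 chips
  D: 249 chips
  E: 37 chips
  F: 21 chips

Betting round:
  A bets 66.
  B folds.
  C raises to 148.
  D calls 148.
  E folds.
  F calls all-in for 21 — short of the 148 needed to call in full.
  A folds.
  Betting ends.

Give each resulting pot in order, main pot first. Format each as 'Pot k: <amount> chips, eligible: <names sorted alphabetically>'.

Contributions: A=66, C=148, D=148, F=21
Folded: A, B, E
Pot levels (distinct totals of non-folded players): 21, 148
Layer 1-21: 21 each from A, C, D, F = 21*4 = 84 chips; eligible C, D, F
Layer 22-148: A 45 + C 127 + D 127 = 299 chips; eligible C, D

Pot 1: 84 chips, eligible: C, D, F
Pot 2: 299 chips, eligible: C, D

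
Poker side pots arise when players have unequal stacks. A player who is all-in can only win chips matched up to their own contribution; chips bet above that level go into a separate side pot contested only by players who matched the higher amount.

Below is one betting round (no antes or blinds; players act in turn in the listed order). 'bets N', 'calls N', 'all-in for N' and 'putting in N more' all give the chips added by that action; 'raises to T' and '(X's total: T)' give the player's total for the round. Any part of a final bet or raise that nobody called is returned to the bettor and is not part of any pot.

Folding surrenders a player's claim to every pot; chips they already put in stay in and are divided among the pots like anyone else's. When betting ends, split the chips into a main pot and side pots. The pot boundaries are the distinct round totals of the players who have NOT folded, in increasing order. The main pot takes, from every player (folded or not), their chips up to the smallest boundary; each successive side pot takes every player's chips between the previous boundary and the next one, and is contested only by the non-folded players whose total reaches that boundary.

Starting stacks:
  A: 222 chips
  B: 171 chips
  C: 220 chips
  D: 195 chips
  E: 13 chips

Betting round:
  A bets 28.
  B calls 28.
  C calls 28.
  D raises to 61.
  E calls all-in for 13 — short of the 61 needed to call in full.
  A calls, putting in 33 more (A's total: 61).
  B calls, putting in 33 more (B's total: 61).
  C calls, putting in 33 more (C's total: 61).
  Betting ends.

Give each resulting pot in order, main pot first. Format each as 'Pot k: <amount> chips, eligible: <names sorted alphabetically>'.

Contributions: A=61, B=61, C=61, D=61, E=13
Pot levels (distinct totals of non-folded players): 13, 61
Layer 1-13: 13 each from A, B, C, D, E = 13*5 = 65 chips; eligible A, B, C, D, E
Layer 14-61: 48 each from A, B, C, D = 48*4 = 192 chips; eligible A, B, C, D

Pot 1: 65 chips, eligible: A, B, C, D, E
Pot 2: 192 chips, eligible: A, B, C, D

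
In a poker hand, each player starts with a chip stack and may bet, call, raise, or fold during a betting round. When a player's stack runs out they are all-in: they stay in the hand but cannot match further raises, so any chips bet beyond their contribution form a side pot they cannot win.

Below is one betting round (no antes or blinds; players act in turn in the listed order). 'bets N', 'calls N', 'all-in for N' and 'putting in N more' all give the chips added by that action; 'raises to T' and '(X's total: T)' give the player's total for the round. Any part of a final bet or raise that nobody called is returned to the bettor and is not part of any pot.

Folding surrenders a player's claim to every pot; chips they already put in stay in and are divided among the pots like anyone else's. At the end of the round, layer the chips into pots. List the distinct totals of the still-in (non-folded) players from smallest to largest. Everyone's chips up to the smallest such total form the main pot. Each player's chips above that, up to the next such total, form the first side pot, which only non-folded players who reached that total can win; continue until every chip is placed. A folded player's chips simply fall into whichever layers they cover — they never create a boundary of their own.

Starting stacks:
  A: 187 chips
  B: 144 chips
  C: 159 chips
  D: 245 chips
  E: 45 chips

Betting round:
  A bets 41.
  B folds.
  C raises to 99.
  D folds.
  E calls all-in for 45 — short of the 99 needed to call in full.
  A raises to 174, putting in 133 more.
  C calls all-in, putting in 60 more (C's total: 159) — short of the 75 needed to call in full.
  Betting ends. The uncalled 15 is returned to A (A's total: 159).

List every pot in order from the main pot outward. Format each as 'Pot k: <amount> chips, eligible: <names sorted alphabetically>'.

Contributions (after 15 returned to A): A=159, C=159, E=45
Folded: B, D
Pot levels (distinct totals of non-folded players): 45, 159
Layer 1-45: 45 each from A, C, E = 45*3 = 135 chips; eligible A, C, E
Layer 46-159: 114 each from A, C = 114*2 = 228 chips; eligible A, C

Pot 1: 135 chips, eligible: A, C, E
Pot 2: 228 chips, eligible: A, C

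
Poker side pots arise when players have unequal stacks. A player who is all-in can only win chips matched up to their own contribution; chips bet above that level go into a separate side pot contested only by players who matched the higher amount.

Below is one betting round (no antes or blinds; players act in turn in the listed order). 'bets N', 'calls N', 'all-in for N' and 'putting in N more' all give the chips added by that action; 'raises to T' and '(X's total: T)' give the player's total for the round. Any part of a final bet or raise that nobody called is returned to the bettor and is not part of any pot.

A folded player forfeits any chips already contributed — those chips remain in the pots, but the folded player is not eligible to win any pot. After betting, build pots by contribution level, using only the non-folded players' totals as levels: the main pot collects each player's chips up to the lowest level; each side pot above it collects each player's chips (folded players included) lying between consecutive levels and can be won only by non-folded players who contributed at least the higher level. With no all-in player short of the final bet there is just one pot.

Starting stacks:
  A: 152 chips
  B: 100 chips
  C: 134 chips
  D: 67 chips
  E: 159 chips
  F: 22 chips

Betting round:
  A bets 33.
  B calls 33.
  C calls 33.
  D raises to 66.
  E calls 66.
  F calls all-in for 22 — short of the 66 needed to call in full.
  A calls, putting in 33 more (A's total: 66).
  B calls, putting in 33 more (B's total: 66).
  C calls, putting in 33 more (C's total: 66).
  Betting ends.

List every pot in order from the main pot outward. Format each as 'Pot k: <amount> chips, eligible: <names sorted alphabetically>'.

Pot 1: 132 chips, eligible: A, B, C, D, E, F
Pot 2: 220 chips, eligible: A, B, C, D, E

Derivation:
Contributions: A=66, B=66, C=66, D=66, E=66, F=22
Pot levels (distinct totals of non-folded players): 22, 66
Layer 1-22: 22 each from A, B, C, D, E, F = 22*6 = 132 chips; eligible A, B, C, D, E, F
Layer 23-66: 44 each from A, B, C, D, E = 44*5 = 220 chips; eligible A, B, C, D, E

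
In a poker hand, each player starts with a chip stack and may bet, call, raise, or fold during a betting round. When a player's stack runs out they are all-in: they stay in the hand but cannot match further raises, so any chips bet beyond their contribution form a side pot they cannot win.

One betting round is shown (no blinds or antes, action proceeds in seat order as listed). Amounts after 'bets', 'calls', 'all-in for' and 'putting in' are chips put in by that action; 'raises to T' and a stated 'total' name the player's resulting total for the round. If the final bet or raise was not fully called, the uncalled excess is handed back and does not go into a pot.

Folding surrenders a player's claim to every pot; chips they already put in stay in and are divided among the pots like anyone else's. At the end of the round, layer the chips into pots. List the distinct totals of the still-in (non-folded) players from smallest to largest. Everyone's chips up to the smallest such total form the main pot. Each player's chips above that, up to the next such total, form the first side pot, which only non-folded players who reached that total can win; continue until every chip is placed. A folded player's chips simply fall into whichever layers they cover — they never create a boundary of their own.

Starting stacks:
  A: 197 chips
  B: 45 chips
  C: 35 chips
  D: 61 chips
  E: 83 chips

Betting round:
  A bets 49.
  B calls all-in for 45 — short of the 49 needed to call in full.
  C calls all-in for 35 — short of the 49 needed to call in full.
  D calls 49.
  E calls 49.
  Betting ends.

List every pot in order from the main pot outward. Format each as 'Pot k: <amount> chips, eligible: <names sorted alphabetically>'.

Pot 1: 175 chips, eligible: A, B, C, D, E
Pot 2: 40 chips, eligible: A, B, D, E
Pot 3: 12 chips, eligible: A, D, E

Derivation:
Contributions: A=49, B=45, C=35, D=49, E=49
Pot levels (distinct totals of non-folded players): 35, 45, 49
Layer 1-35: 35 each from A, B, C, D, E = 35*5 = 175 chips; eligible A, B, C, D, E
Layer 36-45: 10 each from A, B, D, E = 10*4 = 40 chips; eligible A, B, D, E
Layer 46-49: 4 each from A, D, E = 4*3 = 12 chips; eligible A, D, E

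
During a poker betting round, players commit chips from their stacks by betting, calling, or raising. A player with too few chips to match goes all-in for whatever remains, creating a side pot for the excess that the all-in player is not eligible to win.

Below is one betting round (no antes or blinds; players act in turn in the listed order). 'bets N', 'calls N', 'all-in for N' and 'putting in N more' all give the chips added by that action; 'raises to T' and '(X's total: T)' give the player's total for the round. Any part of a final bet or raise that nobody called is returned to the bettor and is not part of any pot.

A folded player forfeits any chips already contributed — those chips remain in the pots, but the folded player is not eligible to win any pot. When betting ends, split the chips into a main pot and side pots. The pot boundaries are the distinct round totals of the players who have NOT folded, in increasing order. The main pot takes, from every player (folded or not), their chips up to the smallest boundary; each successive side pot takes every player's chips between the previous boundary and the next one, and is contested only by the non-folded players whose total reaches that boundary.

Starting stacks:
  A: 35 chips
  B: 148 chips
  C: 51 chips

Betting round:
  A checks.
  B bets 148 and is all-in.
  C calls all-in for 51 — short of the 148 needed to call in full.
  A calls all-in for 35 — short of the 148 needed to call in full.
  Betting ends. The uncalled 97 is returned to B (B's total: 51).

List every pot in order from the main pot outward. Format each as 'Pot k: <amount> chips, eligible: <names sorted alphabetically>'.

Pot 1: 105 chips, eligible: A, B, C
Pot 2: 32 chips, eligible: B, C

Derivation:
Contributions (after 97 returned to B): A=35, B=51, C=51
Pot levels (distinct totals of non-folded players): 35, 51
Layer 1-35: 35 each from A, B, C = 35*3 = 105 chips; eligible A, B, C
Layer 36-51: 16 each from B, C = 16*2 = 32 chips; eligible B, C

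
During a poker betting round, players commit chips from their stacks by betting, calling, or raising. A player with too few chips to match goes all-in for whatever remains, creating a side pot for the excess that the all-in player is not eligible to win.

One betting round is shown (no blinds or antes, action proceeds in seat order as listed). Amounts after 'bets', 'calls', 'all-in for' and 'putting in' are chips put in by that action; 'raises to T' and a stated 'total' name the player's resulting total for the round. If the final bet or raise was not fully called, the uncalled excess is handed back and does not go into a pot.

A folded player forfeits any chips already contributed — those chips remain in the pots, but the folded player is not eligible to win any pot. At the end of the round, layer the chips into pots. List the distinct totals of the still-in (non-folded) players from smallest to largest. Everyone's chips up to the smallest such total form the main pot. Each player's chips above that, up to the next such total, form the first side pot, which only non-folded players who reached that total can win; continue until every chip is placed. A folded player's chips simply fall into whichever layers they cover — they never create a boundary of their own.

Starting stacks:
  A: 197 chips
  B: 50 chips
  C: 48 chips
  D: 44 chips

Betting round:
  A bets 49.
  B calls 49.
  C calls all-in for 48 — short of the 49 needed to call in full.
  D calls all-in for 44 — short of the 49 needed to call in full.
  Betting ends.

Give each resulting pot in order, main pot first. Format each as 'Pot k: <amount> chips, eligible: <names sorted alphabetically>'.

Contributions: A=49, B=49, C=48, D=44
Pot levels (distinct totals of non-folded players): 44, 48, 49
Layer 1-44: 44 each from A, B, C, D = 44*4 = 176 chips; eligible A, B, C, D
Layer 45-48: 4 each from A, B, C = 4*3 = 12 chips; eligible A, B, C
Layer 49-49: 1 each from A, B = 1*2 = 2 chips; eligible A, B

Pot 1: 176 chips, eligible: A, B, C, D
Pot 2: 12 chips, eligible: A, B, C
Pot 3: 2 chips, eligible: A, B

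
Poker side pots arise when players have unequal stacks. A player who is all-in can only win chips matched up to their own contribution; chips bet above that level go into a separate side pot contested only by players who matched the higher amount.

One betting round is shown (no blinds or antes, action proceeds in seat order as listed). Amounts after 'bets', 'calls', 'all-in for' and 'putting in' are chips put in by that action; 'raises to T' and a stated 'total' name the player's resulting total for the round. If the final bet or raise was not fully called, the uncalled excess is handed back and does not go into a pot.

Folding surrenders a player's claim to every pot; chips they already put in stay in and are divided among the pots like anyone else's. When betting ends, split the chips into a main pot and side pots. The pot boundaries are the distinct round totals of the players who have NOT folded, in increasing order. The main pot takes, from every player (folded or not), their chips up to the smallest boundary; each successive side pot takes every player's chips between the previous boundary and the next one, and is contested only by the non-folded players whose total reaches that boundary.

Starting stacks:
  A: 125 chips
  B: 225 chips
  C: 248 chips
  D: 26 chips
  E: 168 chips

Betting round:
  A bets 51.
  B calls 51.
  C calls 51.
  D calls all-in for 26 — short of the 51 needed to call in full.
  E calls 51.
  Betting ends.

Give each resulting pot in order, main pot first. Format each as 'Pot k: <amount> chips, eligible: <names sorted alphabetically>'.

Contributions: A=51, B=51, C=51, D=26, E=51
Pot levels (distinct totals of non-folded players): 26, 51
Layer 1-26: 26 each from A, B, C, D, E = 26*5 = 130 chips; eligible A, B, C, D, E
Layer 27-51: 25 each from A, B, C, E = 25*4 = 100 chips; eligible A, B, C, E

Pot 1: 130 chips, eligible: A, B, C, D, E
Pot 2: 100 chips, eligible: A, B, C, E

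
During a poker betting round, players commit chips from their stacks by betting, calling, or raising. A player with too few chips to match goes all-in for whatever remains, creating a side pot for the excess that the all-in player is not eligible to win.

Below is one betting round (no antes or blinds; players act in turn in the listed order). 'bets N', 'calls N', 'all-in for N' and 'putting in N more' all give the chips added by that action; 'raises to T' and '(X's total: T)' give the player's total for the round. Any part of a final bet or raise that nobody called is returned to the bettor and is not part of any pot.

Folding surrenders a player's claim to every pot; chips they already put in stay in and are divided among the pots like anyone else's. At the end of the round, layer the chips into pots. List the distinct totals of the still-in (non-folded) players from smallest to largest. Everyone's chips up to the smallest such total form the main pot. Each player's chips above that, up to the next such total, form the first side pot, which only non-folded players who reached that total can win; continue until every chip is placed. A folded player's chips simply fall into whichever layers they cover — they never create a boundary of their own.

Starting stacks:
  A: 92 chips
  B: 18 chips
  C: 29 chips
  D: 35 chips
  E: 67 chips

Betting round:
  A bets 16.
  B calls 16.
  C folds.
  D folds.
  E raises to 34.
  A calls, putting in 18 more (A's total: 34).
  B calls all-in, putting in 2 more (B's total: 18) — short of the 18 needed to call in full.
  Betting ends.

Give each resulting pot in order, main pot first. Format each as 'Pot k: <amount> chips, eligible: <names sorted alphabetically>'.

Contributions: A=34, B=18, E=34
Folded: C, D
Pot levels (distinct totals of non-folded players): 18, 34
Layer 1-18: 18 each from A, B, E = 18*3 = 54 chips; eligible A, B, E
Layer 19-34: 16 each from A, E = 16*2 = 32 chips; eligible A, E

Pot 1: 54 chips, eligible: A, B, E
Pot 2: 32 chips, eligible: A, E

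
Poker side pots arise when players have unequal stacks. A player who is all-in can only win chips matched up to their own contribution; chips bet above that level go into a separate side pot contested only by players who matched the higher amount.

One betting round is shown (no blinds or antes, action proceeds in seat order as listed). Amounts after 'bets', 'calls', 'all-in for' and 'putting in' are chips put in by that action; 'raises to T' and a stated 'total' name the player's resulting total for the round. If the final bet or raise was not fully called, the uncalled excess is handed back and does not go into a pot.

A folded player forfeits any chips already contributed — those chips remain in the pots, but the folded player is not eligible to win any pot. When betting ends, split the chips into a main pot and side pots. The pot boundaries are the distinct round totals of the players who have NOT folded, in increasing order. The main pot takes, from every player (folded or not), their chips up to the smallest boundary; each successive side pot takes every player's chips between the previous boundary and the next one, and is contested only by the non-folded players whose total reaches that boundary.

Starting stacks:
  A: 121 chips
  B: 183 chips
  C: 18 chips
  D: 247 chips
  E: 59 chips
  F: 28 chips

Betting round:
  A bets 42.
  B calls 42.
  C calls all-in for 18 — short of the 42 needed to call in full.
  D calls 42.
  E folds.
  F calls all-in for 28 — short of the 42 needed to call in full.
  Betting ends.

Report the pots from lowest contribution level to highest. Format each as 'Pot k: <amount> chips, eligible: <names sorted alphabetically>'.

Contributions: A=42, B=42, C=18, D=42, F=28
Folded: E
Pot levels (distinct totals of non-folded players): 18, 28, 42
Layer 1-18: 18 each from A, B, C, D, F = 18*5 = 90 chips; eligible A, B, C, D, F
Layer 19-28: 10 each from A, B, D, F = 10*4 = 40 chips; eligible A, B, D, F
Layer 29-42: 14 each from A, B, D = 14*3 = 42 chips; eligible A, B, D

Pot 1: 90 chips, eligible: A, B, C, D, F
Pot 2: 40 chips, eligible: A, B, D, F
Pot 3: 42 chips, eligible: A, B, D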